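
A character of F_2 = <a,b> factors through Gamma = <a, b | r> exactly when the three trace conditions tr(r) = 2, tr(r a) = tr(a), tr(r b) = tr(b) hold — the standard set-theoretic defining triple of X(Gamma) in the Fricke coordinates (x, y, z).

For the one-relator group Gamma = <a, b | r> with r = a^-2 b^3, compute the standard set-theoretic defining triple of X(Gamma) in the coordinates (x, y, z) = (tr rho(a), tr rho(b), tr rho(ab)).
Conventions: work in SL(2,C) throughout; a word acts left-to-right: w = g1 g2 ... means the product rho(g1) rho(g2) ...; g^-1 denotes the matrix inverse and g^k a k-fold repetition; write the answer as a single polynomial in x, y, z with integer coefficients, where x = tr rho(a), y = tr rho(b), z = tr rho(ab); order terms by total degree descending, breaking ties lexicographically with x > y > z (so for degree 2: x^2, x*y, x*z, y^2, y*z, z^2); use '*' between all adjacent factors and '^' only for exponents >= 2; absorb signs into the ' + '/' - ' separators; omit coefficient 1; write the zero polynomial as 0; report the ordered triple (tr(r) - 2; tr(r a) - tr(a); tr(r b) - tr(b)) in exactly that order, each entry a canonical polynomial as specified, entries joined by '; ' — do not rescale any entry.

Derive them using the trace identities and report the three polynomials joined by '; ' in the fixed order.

x^2*y^3 - x*y^2*z - 2*x^2*y - y^3 + x*z + 3*y - 2; x*y^3 - y^2*z - 2*x*y - x + z; x^2*y^4 - x*y^3*z - 3*x^2*y^2 - y^4 + 2*x*y*z + x^2 + 4*y^2 - y - 2

so trace(b^2) = trace(b)*trace(b) - trace(1)   [square of b] = y^2 - 2
trace(b^3) = trace(b)*trace(b^2) - trace(b)   [square of b] = y^3 - 3*y
trace(b a b) = trace(b)*trace(a b) - trace(a)   [square of b] = y*z - x
reduce: trace(b^3 a) = trace(b)*trace(b a b) - trace(b a)   [square of b] = y^2*z - x*y - z
trace(a^-1 b^3) = trace(b^3)*trace(a) - trace(b^3 a)   [inverse elimination on a] = x*y^3 - y^2*z - 2*x*y + z
so trace(a^-2 b^3) = trace(a^-1 b^3)*trace(a) - trace(a^-1 b^3 a)   [inverse elimination on a] = x^2*y^3 - x*y^2*z - 2*x^2*y - y^3 + x*z + 3*y
so trace(b^4) = trace(b)*trace(b^3) - trace(b^2)   [square of b] = y^4 - 4*y^2 + 2
trace(b^4 a) = trace(b)*trace(b^2 a b) - trace(b^2 a)   [square of b] = y^3*z - x*y^2 - 2*y*z + x
so trace(a^-1 b^4) = trace(b^4)*trace(a) - trace(b^4 a)   [inverse elimination on a] = x*y^4 - y^3*z - 3*x*y^2 + 2*y*z + x
reduce: trace(a^-2 b^4) = trace(a^-1 b^4)*trace(a) - trace(a^-1 b^4 a)   [inverse elimination on a] = x^2*y^4 - x*y^3*z - 3*x^2*y^2 - y^4 + 2*x*y*z + x^2 + 4*y^2 - 2
assemble the triple (trace(r) - 2; trace(r a) - x; trace(r b) - y)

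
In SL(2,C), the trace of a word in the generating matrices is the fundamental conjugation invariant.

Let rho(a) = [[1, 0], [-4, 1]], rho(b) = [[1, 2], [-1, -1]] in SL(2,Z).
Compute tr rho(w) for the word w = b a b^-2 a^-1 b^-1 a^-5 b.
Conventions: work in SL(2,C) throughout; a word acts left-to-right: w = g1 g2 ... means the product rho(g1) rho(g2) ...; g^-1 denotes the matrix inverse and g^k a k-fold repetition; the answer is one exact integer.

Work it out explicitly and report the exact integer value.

rho(b) = [[1, 2], [-1, -1]]
... * rho(a) = [[1, 0], [-4, 1]]  ->  [[-7, 2], [3, -1]]
... * rho(b^-1) = [[-1, -2], [1, 1]]  ->  [[9, 16], [-4, -7]]
... * rho(b^-1) = [[-1, -2], [1, 1]]  ->  [[7, -2], [-3, 1]]
... * rho(a^-1) = [[1, 0], [4, 1]]  ->  [[-1, -2], [1, 1]]
... * rho(b^-1) = [[-1, -2], [1, 1]]  ->  [[-1, 0], [0, -1]]
... * rho(a^-1) = [[1, 0], [4, 1]]  ->  [[-1, 0], [-4, -1]]
... * rho(a^-1) = [[1, 0], [4, 1]]  ->  [[-1, 0], [-8, -1]]
... * rho(a^-1) = [[1, 0], [4, 1]]  ->  [[-1, 0], [-12, -1]]
... * rho(a^-1) = [[1, 0], [4, 1]]  ->  [[-1, 0], [-16, -1]]
... * rho(a^-1) = [[1, 0], [4, 1]]  ->  [[-1, 0], [-20, -1]]
... * rho(b) = [[1, 2], [-1, -1]]  ->  [[-1, -2], [-19, -39]]
tr = -1 + -39 = -40

-40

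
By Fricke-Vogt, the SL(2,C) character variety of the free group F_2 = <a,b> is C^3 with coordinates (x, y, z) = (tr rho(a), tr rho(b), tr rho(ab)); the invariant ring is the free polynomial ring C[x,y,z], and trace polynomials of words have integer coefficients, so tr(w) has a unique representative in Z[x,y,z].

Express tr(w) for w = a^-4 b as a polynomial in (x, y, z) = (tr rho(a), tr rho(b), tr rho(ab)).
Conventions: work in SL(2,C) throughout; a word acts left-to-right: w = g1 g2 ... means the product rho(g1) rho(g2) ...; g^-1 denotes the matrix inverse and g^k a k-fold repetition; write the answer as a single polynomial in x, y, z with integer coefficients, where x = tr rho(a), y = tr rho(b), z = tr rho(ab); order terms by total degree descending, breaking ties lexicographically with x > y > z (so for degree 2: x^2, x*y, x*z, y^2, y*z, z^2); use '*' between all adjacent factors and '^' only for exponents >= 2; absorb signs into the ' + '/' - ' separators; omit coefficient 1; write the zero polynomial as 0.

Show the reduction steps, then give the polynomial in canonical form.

x^4*y - x^3*z - 3*x^2*y + 2*x*z + y

apply: trace(b a^-1) = trace(b) trace(a) - trace(b a) = x*y - z
use: trace(a^-2 b) = trace(b a^-1) trace(a) - trace(b) = x^2*y - x*z - y
trace(a^-1 b a^-2) = trace(a^-2 b) trace(a) - trace(a^-2 b a) = x^3*y - x^2*z - 2*x*y + z
trace(a^-4 b) = trace(a^-1 b a^-2) trace(a) - trace(a^-1 b a^-1) = x^4*y - x^3*z - 3*x^2*y + 2*x*z + y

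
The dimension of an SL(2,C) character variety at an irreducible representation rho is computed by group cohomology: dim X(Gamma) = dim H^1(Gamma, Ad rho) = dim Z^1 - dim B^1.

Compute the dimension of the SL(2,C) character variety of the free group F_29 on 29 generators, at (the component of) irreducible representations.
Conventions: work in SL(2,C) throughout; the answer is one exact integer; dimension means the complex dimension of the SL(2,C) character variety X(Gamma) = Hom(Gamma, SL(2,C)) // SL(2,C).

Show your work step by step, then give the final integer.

Gamma = F_29 has 29 generators and no relators.
Z^1(Gamma, Ad rho) = (sl_2)^29: a cocycle is a free choice of one sl_2 vector per generator, so dim Z^1 = 3*29 = 87.
Irreducibility makes the coboundary map sl_2 -> Z^1 injective (trivial centralizer), so dim B^1 = 3.
dim H^1 = 87 - 3 = 84, which is dim X.

84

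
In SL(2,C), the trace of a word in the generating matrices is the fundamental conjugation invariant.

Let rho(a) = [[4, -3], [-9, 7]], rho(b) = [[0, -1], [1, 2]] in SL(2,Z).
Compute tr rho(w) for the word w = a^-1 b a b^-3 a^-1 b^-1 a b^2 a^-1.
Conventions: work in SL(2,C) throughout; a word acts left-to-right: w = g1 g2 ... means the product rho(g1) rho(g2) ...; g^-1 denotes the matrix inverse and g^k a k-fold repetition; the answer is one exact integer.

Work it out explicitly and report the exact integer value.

rho(a^-1) = [[7, 3], [9, 4]]
... * rho(b) = [[0, -1], [1, 2]]  ->  [[3, -1], [4, -1]]
... * rho(a) = [[4, -3], [-9, 7]]  ->  [[21, -16], [25, -19]]
... * rho(b^-1) = [[2, 1], [-1, 0]]  ->  [[58, 21], [69, 25]]
... * rho(b^-1) = [[2, 1], [-1, 0]]  ->  [[95, 58], [113, 69]]
... * rho(b^-1) = [[2, 1], [-1, 0]]  ->  [[132, 95], [157, 113]]
... * rho(a^-1) = [[7, 3], [9, 4]]  ->  [[1779, 776], [2116, 923]]
... * rho(b^-1) = [[2, 1], [-1, 0]]  ->  [[2782, 1779], [3309, 2116]]
... * rho(a) = [[4, -3], [-9, 7]]  ->  [[-4883, 4107], [-5808, 4885]]
... * rho(b) = [[0, -1], [1, 2]]  ->  [[4107, 13097], [4885, 15578]]
... * rho(b) = [[0, -1], [1, 2]]  ->  [[13097, 22087], [15578, 26271]]
... * rho(a^-1) = [[7, 3], [9, 4]]  ->  [[290462, 127639], [345485, 151818]]
tr = 290462 + 151818 = 442280

442280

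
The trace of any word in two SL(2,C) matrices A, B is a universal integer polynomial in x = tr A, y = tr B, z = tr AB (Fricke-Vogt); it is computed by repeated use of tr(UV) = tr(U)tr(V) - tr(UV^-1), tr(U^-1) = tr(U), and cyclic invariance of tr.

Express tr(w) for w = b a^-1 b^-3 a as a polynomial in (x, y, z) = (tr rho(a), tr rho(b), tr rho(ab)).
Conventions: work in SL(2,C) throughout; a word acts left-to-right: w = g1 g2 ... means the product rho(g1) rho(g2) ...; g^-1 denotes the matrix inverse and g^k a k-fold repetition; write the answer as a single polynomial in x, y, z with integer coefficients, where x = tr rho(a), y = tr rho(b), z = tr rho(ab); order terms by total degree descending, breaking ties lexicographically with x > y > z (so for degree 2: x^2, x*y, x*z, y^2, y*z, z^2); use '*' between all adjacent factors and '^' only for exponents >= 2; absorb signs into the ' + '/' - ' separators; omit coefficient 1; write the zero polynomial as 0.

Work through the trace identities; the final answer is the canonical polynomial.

tr(b^-1 a) = tr(a) * tr(b) - tr(a b)   [inverse elimination on b] = x*y - z
so tr(b^-2 a) = tr(b^-1 a) * tr(b) - tr(b^-1 a b)   [inverse elimination on b] = x*y^2 - y*z - x
reduce: tr(a b a) = tr(a) * tr(b a) - tr(b)   [square of a] = x*z - y
tr(a b a b) = tr(a b) * tr(a b) - tr(1)   [split at a repeated a] = z^2 - 2
so tr(a b a b^-1) = tr(a b a) * tr(b) - tr(a b a b)   [inverse elimination on b] = x*y*z - y^2 - z^2 + 2
reduce: tr(b^-2 a b a) = tr(a b a b^-1) * tr(b) - tr(a b a)   [inverse elimination on b] = x*y^2*z - y^3 - y*z^2 - x*z + 3*y
so tr(b^-3 a b a) = tr(b^-2 a b a) * tr(b) - tr(b^-2 a b a b)   [inverse elimination on b] = x*y^3*z - y^4 - y^2*z^2 - 2*x*y*z + 4*y^2 + z^2 - 2
so tr(b a^-1 b^-3 a) = tr(b^-3 a b) * tr(a) - tr(b^-3 a b a)   [inverse elimination on a] = -x*y^3*z + x^2*y^2 + y^4 + y^2*z^2 + x*y*z - x^2 - 4*y^2 - z^2 + 2

-x*y^3*z + x^2*y^2 + y^4 + y^2*z^2 + x*y*z - x^2 - 4*y^2 - z^2 + 2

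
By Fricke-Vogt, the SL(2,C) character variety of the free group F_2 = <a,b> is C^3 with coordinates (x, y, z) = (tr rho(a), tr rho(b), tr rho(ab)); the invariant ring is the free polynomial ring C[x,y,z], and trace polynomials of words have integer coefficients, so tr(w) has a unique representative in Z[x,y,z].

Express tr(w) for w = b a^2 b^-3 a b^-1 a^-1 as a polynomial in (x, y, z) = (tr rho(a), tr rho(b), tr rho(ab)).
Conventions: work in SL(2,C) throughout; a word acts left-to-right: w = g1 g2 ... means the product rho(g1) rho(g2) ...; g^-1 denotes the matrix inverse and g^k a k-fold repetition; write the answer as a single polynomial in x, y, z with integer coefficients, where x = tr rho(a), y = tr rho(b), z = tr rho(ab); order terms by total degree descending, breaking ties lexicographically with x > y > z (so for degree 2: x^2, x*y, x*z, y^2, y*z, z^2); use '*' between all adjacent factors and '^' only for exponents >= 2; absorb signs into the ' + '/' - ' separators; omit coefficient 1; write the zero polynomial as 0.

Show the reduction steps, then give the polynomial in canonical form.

next, trace(a^2) = trace(a) * trace(a) - trace(1) = x^2 - 2
trace(a^3) = trace(a) * trace(a^2) - trace(a) = x^3 - 3*x
trace(b a^2) = trace(a) * trace(b a) - trace(b) = x*z - y
and trace(a^3 b) = trace(a) * trace(b a^2) - trace(b a) = x^2*z - x*y - z
next, trace(b^-1 a^3) = trace(a^3) * trace(b) - trace(a^3 b) = x^3*y - x^2*z - 2*x*y + z
trace(b^-1 a^3 b^-1) = trace(b^-1 a^3) * trace(b) - trace(b^-1 a^3 b) = x^3*y^2 - x^2*y*z - x^3 - 2*x*y^2 + y*z + 3*x
trace(a^2 b^-3 a) = trace(b^-1 a^3 b^-1) * trace(b) - trace(b^-1 a^3) = x^3*y^3 - x^2*y^2*z - 2*x^3*y - 2*x*y^3 + x^2*z + y^2*z + 5*x*y - z
trace(a b a^3) = trace(a) * trace(a^2 b a) - trace(a^2 b) = x^3*z - x^2*y - 2*x*z + y
trace(b a b a) = trace(b a) * trace(b a) - trace(1)   [split at repeated b] = z^2 - 2
and trace(b a b) = trace(b) * trace(a b) - trace(a) = y*z - x
and trace(b a b a^2) = trace(a) * trace(b a b a) - trace(b a b) = x*z^2 - y*z - x
and trace(a b a^3 b) = trace(a) * trace(b a b a^2) - trace(b a b a) = x^2*z^2 - x*y*z - x^2 - z^2 + 2
and trace(a b^-1 a b a^2) = trace(a b a^3) * trace(b) - trace(a b a^3 b) = x^3*y*z - x^2*y^2 - x^2*z^2 - x*y*z + x^2 + y^2 + z^2 - 2
trace(b^2) = trace(b) * trace(b) - trace(1) = y^2 - 2
and trace(b a^2 b) = trace(a) * trace(b^2 a) - trace(b^2) = x*y*z - x^2 - y^2 + 2
trace(a b a^2 b a) = trace(a) * trace(b a^2 b a) - trace(b a^2 b) = x^2*z^2 - 2*x*y*z + y^2 - 2
and trace(b a b a b a) = trace(a b a b) * trace(a b) - trace(b a)   [split at repeated a] = z^3 - 3*z
trace(b a b a b) = trace(b) * trace(a b a b) - trace(a b a) = y*z^2 - x*z - y
and trace(a b a^2 b a b) = trace(a) * trace(b a b a b a) - trace(b a b a b) = x*z^3 - y*z^2 - 2*x*z + y
next, trace(a b^-1 a b a^2 b) = trace(a b a^2 b a) * trace(b) - trace(a b a^2 b a b) = x^2*y*z^2 - 2*x*y^2*z - x*z^3 + y^3 + y*z^2 + 2*x*z - 3*y
and trace(b^-1 a b^-1 a b a^2) = trace(a b^-1 a b a^2) * trace(b) - trace(a b^-1 a b a^2 b) = x^3*y^2*z - x^2*y^3 - 2*x^2*y*z^2 + x*y^2*z + x*z^3 + x^2*y - 2*x*z + y
next, trace(b^-2 a b^-1 a b a^2) = trace(b^-1 a b^-1 a b a^2) * trace(b) - trace(b^-1 a b^-1 a b a^2 b) = x^3*y^3*z - x^2*y^4 - 2*x^2*y^2*z^2 - x^3*y*z + x*y^3*z + x*y*z^3 + 2*x^2*y^2 + x^2*z^2 - x*y*z - x^2 - z^2 + 2
trace(b a^2 b^-3 a b^-1 a) = trace(b^-2 a b^-1 a b a^2) * trace(b) - trace(b^-2 a b^-1 a b a^2 b) = x^3*y^4*z - x^2*y^5 - 2*x^2*y^3*z^2 - 2*x^3*y^2*z + x*y^4*z + x*y^2*z^3 + 3*x^2*y^3 + 3*x^2*y*z^2 - 2*x*y^2*z - x*z^3 - 2*x^2*y - y*z^2 + 2*x*z + y
and trace(b a^2 b^-3 a b^-1 a^-1) = trace(b a^2 b^-3 a b^-1) * trace(a) - trace(b a^2 b^-3 a b^-1 a) = -x^3*y^4*z + x^4*y^3 + x^2*y^5 + 2*x^2*y^3*z^2 + x^3*y^2*z - x*y^4*z - x*y^2*z^3 - 2*x^4*y - 5*x^2*y^3 - 3*x^2*y*z^2 + x^3*z + 3*x*y^2*z + x*z^3 + 7*x^2*y + y*z^2 - 3*x*z - y

-x^3*y^4*z + x^4*y^3 + x^2*y^5 + 2*x^2*y^3*z^2 + x^3*y^2*z - x*y^4*z - x*y^2*z^3 - 2*x^4*y - 5*x^2*y^3 - 3*x^2*y*z^2 + x^3*z + 3*x*y^2*z + x*z^3 + 7*x^2*y + y*z^2 - 3*x*z - y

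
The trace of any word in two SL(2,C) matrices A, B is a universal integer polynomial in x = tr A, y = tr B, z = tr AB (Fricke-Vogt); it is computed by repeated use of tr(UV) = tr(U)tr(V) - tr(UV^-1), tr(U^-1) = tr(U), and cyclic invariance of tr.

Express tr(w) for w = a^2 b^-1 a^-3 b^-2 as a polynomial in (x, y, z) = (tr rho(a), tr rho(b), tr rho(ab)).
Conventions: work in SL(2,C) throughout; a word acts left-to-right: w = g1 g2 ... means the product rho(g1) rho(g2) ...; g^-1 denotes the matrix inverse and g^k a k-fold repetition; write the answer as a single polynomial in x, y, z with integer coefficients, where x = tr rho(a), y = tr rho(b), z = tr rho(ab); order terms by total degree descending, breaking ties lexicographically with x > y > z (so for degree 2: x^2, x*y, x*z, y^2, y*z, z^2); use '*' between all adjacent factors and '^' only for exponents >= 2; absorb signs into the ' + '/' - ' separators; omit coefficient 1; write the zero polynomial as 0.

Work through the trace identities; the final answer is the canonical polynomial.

apply: trace(b^-1) = trace(b) = y
trace(b^2 a) = trace(b)*trace(a b) - trace(a) = y*z - x
trace(b^2) = trace(b)*trace(b) - trace(1) = y^2 - 2
trace(b a^2 b) = trace(a)*trace(b^2 a) - trace(b^2) = x*y*z - x^2 - y^2 + 2
trace(b a b a) = trace(b a)*trace(b a) - trace(1) = z^2 - 2
trace(b a^2 b a) = trace(a)*trace(b a b a) - trace(b a b) = x*z^2 - y*z - x
trace(b a^2 b a^-1) = trace(b a^2 b)*trace(a) - trace(b a^2 b a) = x^2*y*z - x^3 - x*y^2 - x*z^2 + y*z + 3*x
use: trace(a^2 b a^-2 b) = trace(b a^2 b a^-1)*trace(a) - trace(b a^2 b) = x^3*y*z - x^4 - x^2*y^2 - x^2*z^2 + 4*x^2 + y^2 - 2
use: trace(a^-2 b^-1 a^2 b) = trace(a^2 b a^-2)*trace(b) - trace(a^2 b a^-2 b) = -x^3*y*z + x^4 + x^2*y^2 + x^2*z^2 - 4*x^2 + 2
trace(a^-2 b^-1 a^2 b^-1) = trace(a^-2 b^-1 a^2)*trace(b) - trace(a^-2 b^-1 a^2 b) = x^3*y*z - x^4 - x^2*y^2 - x^2*z^2 + 4*x^2 + y^2 - 2
trace(a^2) = trace(a)*trace(a) - trace(1) = x^2 - 2
trace(a^2 b) = trace(a)*trace(b a) - trace(b) = x*z - y
trace(a^2 b^-1) = trace(a^2)*trace(b) - trace(a^2 b) = x^2*y - x*z - y
apply: trace(b^-1 a^2 b^-1) = trace(a^2 b^-1)*trace(b) - trace(a^2) = x^2*y^2 - x*y*z - x^2 - y^2 + 2
trace(a^3) = trace(a)*trace(a^2) - trace(a) = x^3 - 3*x
use: trace(a^3 b) = trace(a)*trace(b a^2) - trace(b a) = x^2*z - x*y - z
trace(a^2 b^-1 a) = trace(a^3)*trace(b) - trace(a^3 b) = x^3*y - x^2*z - 2*x*y + z
apply: trace(a^2 b^-1 a b) = trace(a b a^2)*trace(b) - trace(a b a^2 b) = x^2*y*z - x*y^2 - x*z^2 + x
trace(b^-1 a^2 b^-1 a) = trace(a^2 b^-1 a)*trace(b) - trace(a^2 b^-1 a b) = x^3*y^2 - 2*x^2*y*z - x*y^2 + x*z^2 + y*z - x
use: trace(a^-1 b^-1 a^2 b^-1) = trace(b^-1 a^2 b^-1)*trace(a) - trace(b^-1 a^2 b^-1 a) = x^2*y*z - x^3 - x*z^2 - y*z + 3*x
use: trace(b^-1 a^2 b^-1 a^-3) = trace(a^-2 b^-1 a^2 b^-1)*trace(a) - trace(a^-2 b^-1 a^2 b^-1 a) = x^4*y*z - x^5 - x^3*y^2 - x^3*z^2 - x^2*y*z + 5*x^3 + x*y^2 + x*z^2 + y*z - 5*x
trace(a^2 b^-1 a^-3 b^-2) = trace(b^-1 a^2 b^-1 a^-3)*trace(b) - trace(b^-1 a^2 b^-1 a^-3 b) = x^4*y^2*z - x^5*y - x^3*y^3 - x^3*y*z^2 - x^2*y^2*z + 5*x^3*y + x*y^3 + x*y*z^2 + y^2*z - 5*x*y - z

x^4*y^2*z - x^5*y - x^3*y^3 - x^3*y*z^2 - x^2*y^2*z + 5*x^3*y + x*y^3 + x*y*z^2 + y^2*z - 5*x*y - z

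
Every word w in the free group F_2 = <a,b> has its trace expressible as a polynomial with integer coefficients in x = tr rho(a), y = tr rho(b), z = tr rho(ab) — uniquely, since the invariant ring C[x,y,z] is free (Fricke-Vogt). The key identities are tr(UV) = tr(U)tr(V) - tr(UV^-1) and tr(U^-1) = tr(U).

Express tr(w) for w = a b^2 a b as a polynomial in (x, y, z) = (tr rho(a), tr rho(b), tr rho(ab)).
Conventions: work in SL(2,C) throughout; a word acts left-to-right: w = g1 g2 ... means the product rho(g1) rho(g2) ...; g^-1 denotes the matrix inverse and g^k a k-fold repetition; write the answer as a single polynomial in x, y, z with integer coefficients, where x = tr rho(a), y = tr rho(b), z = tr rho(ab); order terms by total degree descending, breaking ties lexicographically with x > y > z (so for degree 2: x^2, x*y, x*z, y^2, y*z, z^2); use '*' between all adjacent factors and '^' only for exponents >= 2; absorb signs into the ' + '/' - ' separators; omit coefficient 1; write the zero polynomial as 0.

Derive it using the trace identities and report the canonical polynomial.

y*z^2 - x*z - y

and trace(a b a b) = trace(b a) * trace(b a) - trace(1)   [split at a repeated b] = z^2 - 2
and trace(a b a) = trace(a) * trace(b a) - trace(b)   [square of a] = x*z - y
trace(a b^2 a b) = trace(b) * trace(a b a b) - trace(a b a)   [square of b] = y*z^2 - x*z - y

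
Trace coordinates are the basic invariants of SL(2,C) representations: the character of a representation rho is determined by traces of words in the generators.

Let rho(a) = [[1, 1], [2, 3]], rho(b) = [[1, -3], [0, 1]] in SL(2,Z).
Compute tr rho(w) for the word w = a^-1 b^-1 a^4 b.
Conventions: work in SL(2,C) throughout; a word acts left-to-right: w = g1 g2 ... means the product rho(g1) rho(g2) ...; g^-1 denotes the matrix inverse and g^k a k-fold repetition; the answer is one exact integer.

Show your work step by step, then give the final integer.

2068

rho(a^-1) = [[3, -1], [-2, 1]]
... * rho(b^-1) = [[1, 3], [0, 1]]  ->  [[3, 8], [-2, -5]]
... * rho(a) = [[1, 1], [2, 3]]  ->  [[19, 27], [-12, -17]]
... * rho(a) = [[1, 1], [2, 3]]  ->  [[73, 100], [-46, -63]]
... * rho(a) = [[1, 1], [2, 3]]  ->  [[273, 373], [-172, -235]]
... * rho(a) = [[1, 1], [2, 3]]  ->  [[1019, 1392], [-642, -877]]
... * rho(b) = [[1, -3], [0, 1]]  ->  [[1019, -1665], [-642, 1049]]
tr = 1019 + 1049 = 2068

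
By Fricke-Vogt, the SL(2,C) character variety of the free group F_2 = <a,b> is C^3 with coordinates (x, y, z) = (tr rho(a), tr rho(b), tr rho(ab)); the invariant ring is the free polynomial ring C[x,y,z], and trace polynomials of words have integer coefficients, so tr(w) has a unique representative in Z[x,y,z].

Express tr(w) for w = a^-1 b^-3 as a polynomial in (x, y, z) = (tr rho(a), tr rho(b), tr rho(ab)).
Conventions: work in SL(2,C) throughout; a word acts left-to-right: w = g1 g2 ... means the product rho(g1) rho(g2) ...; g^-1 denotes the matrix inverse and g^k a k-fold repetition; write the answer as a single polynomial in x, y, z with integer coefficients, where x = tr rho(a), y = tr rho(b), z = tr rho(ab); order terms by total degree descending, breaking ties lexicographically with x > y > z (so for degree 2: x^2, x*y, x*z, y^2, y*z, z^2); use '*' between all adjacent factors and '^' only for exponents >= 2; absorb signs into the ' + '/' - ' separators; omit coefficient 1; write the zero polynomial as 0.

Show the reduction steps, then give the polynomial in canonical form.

tr(b^-1) = tr(b) = y
tr(b^-1 a) = tr(a) tr(b) - tr(a b)   [inverse elimination on b] = x*y - z
tr(a^-1 b^-1) = tr(b^-1) tr(a) - tr(b^-1 a)   [inverse elimination on a] = z
tr(b^-2 a^-1) = tr(a^-1 b^-1) tr(b) - tr(a^-1)   [inverse elimination on b] = y*z - x
tr(a^-1 b^-3) = tr(b^-2 a^-1) tr(b) - tr(b^-2 a^-1 b)   [inverse elimination on b] = y^2*z - x*y - z

y^2*z - x*y - z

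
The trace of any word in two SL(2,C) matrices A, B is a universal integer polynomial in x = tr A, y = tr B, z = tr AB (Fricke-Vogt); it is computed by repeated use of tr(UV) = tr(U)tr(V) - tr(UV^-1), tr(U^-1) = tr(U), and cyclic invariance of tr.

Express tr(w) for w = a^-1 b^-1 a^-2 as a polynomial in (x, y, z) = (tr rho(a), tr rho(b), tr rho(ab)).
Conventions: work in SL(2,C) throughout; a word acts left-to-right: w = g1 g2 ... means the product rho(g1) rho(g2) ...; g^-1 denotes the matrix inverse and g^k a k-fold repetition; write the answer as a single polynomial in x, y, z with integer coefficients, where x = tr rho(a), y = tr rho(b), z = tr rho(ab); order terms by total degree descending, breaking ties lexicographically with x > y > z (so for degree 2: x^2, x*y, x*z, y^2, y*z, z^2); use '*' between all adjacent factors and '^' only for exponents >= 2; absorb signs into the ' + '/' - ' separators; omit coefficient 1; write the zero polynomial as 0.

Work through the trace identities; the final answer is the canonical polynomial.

x^2*z - x*y - z

tr(a^-1) = tr(a) = x
tr(a^-1 b) = tr(b) * tr(a) - tr(b a)   [inverse elimination on a] = x*y - z
tr(b^-1 a^-1) = tr(a^-1) * tr(b) - tr(a^-1 b)   [inverse elimination on b] = z
tr(a^-1 b^-1 a^-1) = tr(b^-1 a^-1) * tr(a) - tr(b^-1)   [inverse elimination on a] = x*z - y
tr(a^-1 b^-1 a^-2) = tr(a^-1 b^-1 a^-1) * tr(a) - tr(a^-1 b^-1)   [inverse elimination on a] = x^2*z - x*y - z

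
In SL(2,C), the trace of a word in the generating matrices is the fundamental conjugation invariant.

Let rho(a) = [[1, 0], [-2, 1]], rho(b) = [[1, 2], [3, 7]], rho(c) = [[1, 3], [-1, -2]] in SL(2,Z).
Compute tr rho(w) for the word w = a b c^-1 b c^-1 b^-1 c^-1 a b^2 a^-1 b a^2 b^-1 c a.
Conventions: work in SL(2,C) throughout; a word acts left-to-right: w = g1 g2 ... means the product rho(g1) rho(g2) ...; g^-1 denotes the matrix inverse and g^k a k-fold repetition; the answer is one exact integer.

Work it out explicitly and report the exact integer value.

3250698

rho(a) = [[1, 0], [-2, 1]]
... * rho(b) = [[1, 2], [3, 7]]  ->  [[1, 2], [1, 3]]
... * rho(c^-1) = [[-2, -3], [1, 1]]  ->  [[0, -1], [1, 0]]
... * rho(b) = [[1, 2], [3, 7]]  ->  [[-3, -7], [1, 2]]
... * rho(c^-1) = [[-2, -3], [1, 1]]  ->  [[-1, 2], [0, -1]]
... * rho(b^-1) = [[7, -2], [-3, 1]]  ->  [[-13, 4], [3, -1]]
... * rho(c^-1) = [[-2, -3], [1, 1]]  ->  [[30, 43], [-7, -10]]
... * rho(a) = [[1, 0], [-2, 1]]  ->  [[-56, 43], [13, -10]]
... * rho(b) = [[1, 2], [3, 7]]  ->  [[73, 189], [-17, -44]]
... * rho(b) = [[1, 2], [3, 7]]  ->  [[640, 1469], [-149, -342]]
... * rho(a^-1) = [[1, 0], [2, 1]]  ->  [[3578, 1469], [-833, -342]]
... * rho(b) = [[1, 2], [3, 7]]  ->  [[7985, 17439], [-1859, -4060]]
... * rho(a) = [[1, 0], [-2, 1]]  ->  [[-26893, 17439], [6261, -4060]]
... * rho(a) = [[1, 0], [-2, 1]]  ->  [[-61771, 17439], [14381, -4060]]
... * rho(b^-1) = [[7, -2], [-3, 1]]  ->  [[-484714, 140981], [112847, -32822]]
... * rho(c) = [[1, 3], [-1, -2]]  ->  [[-625695, -1736104], [145669, 404185]]
... * rho(a) = [[1, 0], [-2, 1]]  ->  [[2846513, -1736104], [-662701, 404185]]
tr = 2846513 + 404185 = 3250698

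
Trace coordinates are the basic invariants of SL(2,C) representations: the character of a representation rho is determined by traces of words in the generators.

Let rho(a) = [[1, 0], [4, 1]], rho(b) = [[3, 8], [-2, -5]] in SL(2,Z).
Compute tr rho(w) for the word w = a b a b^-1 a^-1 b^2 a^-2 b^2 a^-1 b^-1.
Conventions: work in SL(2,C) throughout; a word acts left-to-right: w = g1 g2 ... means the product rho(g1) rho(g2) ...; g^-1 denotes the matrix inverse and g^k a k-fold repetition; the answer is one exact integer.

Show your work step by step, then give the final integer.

rho(a) = [[1, 0], [4, 1]]
... * rho(b) = [[3, 8], [-2, -5]]  ->  [[3, 8], [10, 27]]
... * rho(a) = [[1, 0], [4, 1]]  ->  [[35, 8], [118, 27]]
... * rho(b^-1) = [[-5, -8], [2, 3]]  ->  [[-159, -256], [-536, -863]]
... * rho(a^-1) = [[1, 0], [-4, 1]]  ->  [[865, -256], [2916, -863]]
... * rho(b) = [[3, 8], [-2, -5]]  ->  [[3107, 8200], [10474, 27643]]
... * rho(b) = [[3, 8], [-2, -5]]  ->  [[-7079, -16144], [-23864, -54423]]
... * rho(a^-1) = [[1, 0], [-4, 1]]  ->  [[57497, -16144], [193828, -54423]]
... * rho(a^-1) = [[1, 0], [-4, 1]]  ->  [[122073, -16144], [411520, -54423]]
... * rho(b) = [[3, 8], [-2, -5]]  ->  [[398507, 1057304], [1343406, 3564275]]
... * rho(b) = [[3, 8], [-2, -5]]  ->  [[-919087, -2098464], [-3098332, -7074127]]
... * rho(a^-1) = [[1, 0], [-4, 1]]  ->  [[7474769, -2098464], [25198176, -7074127]]
... * rho(b^-1) = [[-5, -8], [2, 3]]  ->  [[-41570773, -66093544], [-140139134, -222807789]]
tr = -41570773 + -222807789 = -264378562

-264378562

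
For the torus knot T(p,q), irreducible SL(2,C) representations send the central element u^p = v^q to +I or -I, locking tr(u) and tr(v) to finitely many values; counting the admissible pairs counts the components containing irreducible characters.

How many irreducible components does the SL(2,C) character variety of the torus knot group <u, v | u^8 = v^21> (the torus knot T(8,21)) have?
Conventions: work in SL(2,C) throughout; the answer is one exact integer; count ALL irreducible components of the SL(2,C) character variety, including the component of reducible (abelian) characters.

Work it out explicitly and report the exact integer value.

71

In the torus knot group T(8,21), u^8 = v^21 is central, so an irreducible representation sends it to +I or -I (Schur).
So on each irreducible component the traces are pinned: tr(u) = 2*cos(pi*alpha/8) with 1 <= alpha <= 7, tr(v) = 2*cos(pi*beta/21) with 1 <= beta <= 20.
The two central values (-1)^alpha I and (-1)^beta I must be the same matrix, so alpha and beta share a parity.
count pairs: odd alpha (4 choices) x odd beta (10), plus even alpha (3) x even beta (10): 4*10 + 3*10 = 70.
That is 70 components of irreducible characters, and with the reducible (abelian) component the total is 71.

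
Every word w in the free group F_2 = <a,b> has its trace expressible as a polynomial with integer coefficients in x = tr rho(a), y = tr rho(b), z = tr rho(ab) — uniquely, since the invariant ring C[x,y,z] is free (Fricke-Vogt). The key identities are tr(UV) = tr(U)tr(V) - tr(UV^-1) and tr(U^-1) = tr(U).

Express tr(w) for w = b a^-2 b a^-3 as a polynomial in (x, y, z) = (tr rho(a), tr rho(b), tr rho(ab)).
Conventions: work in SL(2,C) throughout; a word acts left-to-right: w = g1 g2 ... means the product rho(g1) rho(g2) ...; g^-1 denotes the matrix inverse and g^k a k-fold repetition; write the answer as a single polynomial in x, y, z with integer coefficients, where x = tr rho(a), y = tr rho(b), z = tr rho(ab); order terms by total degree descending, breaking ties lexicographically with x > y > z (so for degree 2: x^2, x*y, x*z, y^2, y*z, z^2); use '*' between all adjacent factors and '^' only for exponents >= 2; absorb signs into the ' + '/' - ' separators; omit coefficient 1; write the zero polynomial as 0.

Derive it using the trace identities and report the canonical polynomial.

tr(b^2) = tr(b)*tr(b) - tr(1)  (reduce the b square) = y^2 - 2
tr(b^2 a) = tr(b)*tr(a b) - tr(a)  (reduce the b square) = y*z - x
tr(b a^-1 b) = tr(b^2)*tr(a) - tr(b^2 a)  (eliminate a^-1) = x*y^2 - y*z - x
tr(b a b a) = tr(b a)*tr(b a) - tr(1)  (split on b) = z^2 - 2
tr(b a^-1 b a) = tr(b a b)*tr(a) - tr(b a b a)  (eliminate a^-1) = x*y*z - x^2 - z^2 + 2
so tr(a^-1 b a^-1 b) = tr(b a^-1 b)*tr(a) - tr(b a^-1 b a)  (eliminate a^-1) = x^2*y^2 - 2*x*y*z + z^2 - 2
reduce: tr(b a^-1 b a^-2) = tr(a^-1 b a^-1 b)*tr(a) - tr(a^-1 b a^-1 b a)  (eliminate a^-1) = x^3*y^2 - 2*x^2*y*z - x*y^2 + x*z^2 + y*z - x
tr(b a^-3 b a^-1) = tr(b a^-1 b a^-2)*tr(a) - tr(b a^-1 b a^-1)  (eliminate a^-1) = x^4*y^2 - 2*x^3*y*z - 2*x^2*y^2 + x^2*z^2 + 3*x*y*z - x^2 - z^2 + 2
so tr(a^-1 b^2 a^-1) = tr(b^2 a^-1)*tr(a) - tr(b^2)  (eliminate a^-1) = x^2*y^2 - x*y*z - x^2 - y^2 + 2
tr(b a^-3 b) = tr(a^-1 b^2 a^-1)*tr(a) - tr(a^-1 b^2)  (eliminate a^-1) = x^3*y^2 - x^2*y*z - x^3 - 2*x*y^2 + y*z + 3*x
reduce: tr(b a^-2 b a^-3) = tr(b a^-3 b a^-1)*tr(a) - tr(b a^-3 b)  (eliminate a^-1) = x^5*y^2 - 2*x^4*y*z - 3*x^3*y^2 + x^3*z^2 + 4*x^2*y*z + 2*x*y^2 - x*z^2 - y*z - x

x^5*y^2 - 2*x^4*y*z - 3*x^3*y^2 + x^3*z^2 + 4*x^2*y*z + 2*x*y^2 - x*z^2 - y*z - x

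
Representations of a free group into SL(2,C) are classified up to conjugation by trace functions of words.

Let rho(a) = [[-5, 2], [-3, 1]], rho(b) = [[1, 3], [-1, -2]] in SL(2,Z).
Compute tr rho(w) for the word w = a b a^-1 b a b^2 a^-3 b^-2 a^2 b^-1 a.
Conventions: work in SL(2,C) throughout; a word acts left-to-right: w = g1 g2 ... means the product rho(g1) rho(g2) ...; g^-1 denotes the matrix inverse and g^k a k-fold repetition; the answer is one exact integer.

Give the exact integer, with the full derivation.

rho(a) = [[-5, 2], [-3, 1]]
... * rho(b) = [[1, 3], [-1, -2]]  ->  [[-7, -19], [-4, -11]]
... * rho(a^-1) = [[1, -2], [3, -5]]  ->  [[-64, 109], [-37, 63]]
... * rho(b) = [[1, 3], [-1, -2]]  ->  [[-173, -410], [-100, -237]]
... * rho(a) = [[-5, 2], [-3, 1]]  ->  [[2095, -756], [1211, -437]]
... * rho(b) = [[1, 3], [-1, -2]]  ->  [[2851, 7797], [1648, 4507]]
... * rho(b) = [[1, 3], [-1, -2]]  ->  [[-4946, -7041], [-2859, -4070]]
... * rho(a^-1) = [[1, -2], [3, -5]]  ->  [[-26069, 45097], [-15069, 26068]]
... * rho(a^-1) = [[1, -2], [3, -5]]  ->  [[109222, -173347], [63135, -100202]]
... * rho(a^-1) = [[1, -2], [3, -5]]  ->  [[-410819, 648291], [-237471, 374740]]
... * rho(b^-1) = [[-2, -3], [1, 1]]  ->  [[1469929, 1880748], [849682, 1087153]]
... * rho(b^-1) = [[-2, -3], [1, 1]]  ->  [[-1059110, -2529039], [-612211, -1461893]]
... * rho(a) = [[-5, 2], [-3, 1]]  ->  [[12882667, -4647259], [7446734, -2686315]]
... * rho(a) = [[-5, 2], [-3, 1]]  ->  [[-50471558, 21118075], [-29174725, 12207153]]
... * rho(b^-1) = [[-2, -3], [1, 1]]  ->  [[122061191, 172532749], [70556603, 99731328]]
... * rho(a) = [[-5, 2], [-3, 1]]  ->  [[-1127904202, 416655131], [-651976999, 240844534]]
tr = -1127904202 + 240844534 = -887059668

-887059668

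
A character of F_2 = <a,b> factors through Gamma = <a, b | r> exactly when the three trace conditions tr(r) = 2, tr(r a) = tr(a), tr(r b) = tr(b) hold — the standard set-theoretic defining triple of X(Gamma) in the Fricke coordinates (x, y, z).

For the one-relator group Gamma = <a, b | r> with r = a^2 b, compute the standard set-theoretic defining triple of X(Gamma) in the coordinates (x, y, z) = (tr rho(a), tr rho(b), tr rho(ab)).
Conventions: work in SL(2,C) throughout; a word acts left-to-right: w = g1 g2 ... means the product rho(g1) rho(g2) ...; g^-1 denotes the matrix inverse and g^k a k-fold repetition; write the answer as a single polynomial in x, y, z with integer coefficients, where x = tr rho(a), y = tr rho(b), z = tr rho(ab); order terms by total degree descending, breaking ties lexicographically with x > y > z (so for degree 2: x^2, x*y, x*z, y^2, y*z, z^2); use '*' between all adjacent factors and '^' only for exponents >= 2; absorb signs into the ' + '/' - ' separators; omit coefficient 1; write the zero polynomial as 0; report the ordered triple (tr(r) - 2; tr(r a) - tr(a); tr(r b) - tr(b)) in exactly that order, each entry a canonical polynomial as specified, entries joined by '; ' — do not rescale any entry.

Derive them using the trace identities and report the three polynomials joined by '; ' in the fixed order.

x*z - y - 2; x^2*z - x*y - x - z; x*y*z - x^2 - y^2 - y + 2

trace(a^2 b) = trace(a) * trace(b a) - trace(b)  (reduce the a square) = x*z - y
use: trace(a^2 b a) = trace(a) * trace(b a^2) - trace(b a)   [square of a] = x^2*z - x*y - z
use: trace(a^2) = trace(a) * trace(a) - trace(1) = x^2 - 2
trace(a^2 b^2) = trace(b) * trace(a^2 b) - trace(a^2) = x*y*z - x^2 - y^2 + 2
assemble the triple (trace(r) - 2; trace(r a) - x; trace(r b) - y)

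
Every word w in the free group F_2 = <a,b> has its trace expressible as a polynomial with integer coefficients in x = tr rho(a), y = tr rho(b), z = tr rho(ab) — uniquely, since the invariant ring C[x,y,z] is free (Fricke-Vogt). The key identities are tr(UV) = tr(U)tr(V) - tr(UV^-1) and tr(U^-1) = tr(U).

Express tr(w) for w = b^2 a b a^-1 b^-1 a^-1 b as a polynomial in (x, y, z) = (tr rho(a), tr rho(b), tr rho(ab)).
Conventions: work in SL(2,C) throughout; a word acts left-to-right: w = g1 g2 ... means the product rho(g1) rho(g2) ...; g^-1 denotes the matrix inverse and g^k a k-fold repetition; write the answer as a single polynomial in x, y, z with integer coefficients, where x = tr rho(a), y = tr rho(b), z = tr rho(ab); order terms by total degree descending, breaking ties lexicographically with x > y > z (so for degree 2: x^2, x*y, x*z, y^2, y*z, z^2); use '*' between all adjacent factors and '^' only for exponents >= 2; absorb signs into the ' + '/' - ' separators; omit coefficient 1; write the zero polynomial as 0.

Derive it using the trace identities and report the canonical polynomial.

tr(a b^2) = tr(b)*tr(a b) - tr(a)  (reduce the b square) = y*z - x
tr(b^2 a b) = tr(b)*tr(a b^2) - tr(a b)  (reduce the b square) = y^2*z - x*y - z
tr(b^3 a b) = tr(b)*tr(b^2 a b) - tr(b^2 a)  (reduce the b square) = y^3*z - x*y^2 - 2*y*z + x
tr(a b a b) = tr(b a)*tr(b a) - tr(1)  (split on b) = z^2 - 2
tr(a b a) = tr(a)*tr(b a) - tr(b)  (reduce the a square) = x*z - y
tr(a b a b^2) = tr(b)*tr(a b a b) - tr(a b a)  (reduce the b square) = y*z^2 - x*z - y
tr(b^3 a b a) = tr(b)*tr(a b a b^2) - tr(a b a b)  (reduce the b square) = y^2*z^2 - x*y*z - y^2 - z^2 + 2
tr(b^3 a b a^-1) = tr(b^3 a b)*tr(a) - tr(b^3 a b a)  (eliminate a^-1) = x*y^3*z - x^2*y^2 - y^2*z^2 - x*y*z + x^2 + y^2 + z^2 - 2
tr(a^-1 b^3 a b a^-1) = tr(b^3 a b a^-1)*tr(a) - tr(b^3 a b)  (eliminate a^-1) = x^2*y^3*z - x^3*y^2 - x*y^2*z^2 - x^2*y*z - y^3*z + x^3 + 2*x*y^2 + x*z^2 + 2*y*z - 3*x
tr(b^4 a b) = tr(b)*tr(b^3 a b) - tr(b^3 a)  (reduce the b square) = y^4*z - x*y^3 - 3*y^2*z + 2*x*y + z
tr(b^4 a b a) = tr(b)*tr(a b a b^3) - tr(a b a b^2)  (reduce the b square) = y^3*z^2 - x*y^2*z - y^3 - 2*y*z^2 + x*z + 3*y
tr(b^3 a b a^-1 b) = tr(b^4 a b)*tr(a) - tr(b^4 a b a)  (eliminate a^-1) = x*y^4*z - x^2*y^3 - y^3*z^2 - 2*x*y^2*z + 2*x^2*y + y^3 + 2*y*z^2 - 3*y
tr(b^2) = tr(b)*tr(b) - tr(1)  (reduce the b square) = y^2 - 2
tr(a b^2 a) = tr(a)*tr(b^2 a) - tr(b^2)  (reduce the a square) = x*y*z - x^2 - y^2 + 2
tr(b a b^2 a b) = tr(b)*tr(a b^2 a b) - tr(a b^2 a)  (reduce the b square) = y^2*z^2 - 2*x*y*z + x^2 - 2
tr(b a b^3 a b) = tr(b)*tr(b a b^2 a b) - tr(b a b^2 a)  (reduce the b square) = y^3*z^2 - 2*x*y^2*z + x^2*y - y*z^2 + x*z - y
tr(a b a b a b) = tr(b a)*tr(b a b a) - tr(b^-1 a^-1)  (split on b) = z^3 - 3*z
tr(a b a b a) = tr(a)*tr(b a b a) - tr(b a b)  (reduce the a square) = x*z^2 - y*z - x
tr(b a b a b a b) = tr(b)*tr(a b a b a b) - tr(a b a b a)  (reduce the b square) = y*z^3 - x*z^2 - 2*y*z + x
tr(b a b^3 a b a) = tr(b)*tr(b a b a b a b) - tr(b a b a b a)  (reduce the b square) = y^2*z^3 - x*y*z^2 - 2*y^2*z - z^3 + x*y + 3*z
tr(b^3 a b a^-1 b a) = tr(b a b^3 a b)*tr(a) - tr(b a b^3 a b a)  (eliminate a^-1) = x*y^3*z^2 - 2*x^2*y^2*z - y^2*z^3 + x^3*y + x^2*z + 2*y^2*z + z^3 - 2*x*y - 3*z
tr(a^-1 b^3 a b a^-1 b) = tr(b^3 a b a^-1 b)*tr(a) - tr(b^3 a b a^-1 b a)  (eliminate a^-1) = x^2*y^4*z - x^3*y^3 - 2*x*y^3*z^2 + y^2*z^3 + x^3*y + x*y^3 + 2*x*y*z^2 - x^2*z - 2*y^2*z - z^3 - x*y + 3*z
tr(b^2 a b a^-1 b^-1 a^-1 b) = tr(a^-1 b^3 a b a^-1)*tr(b) - tr(a^-1 b^3 a b a^-1 b)  (eliminate b^-1) = x*y^3*z^2 - x^2*y^2*z - y^4*z - y^2*z^3 + x*y^3 - x*y*z^2 + x^2*z + 4*y^2*z + z^3 - 2*x*y - 3*z

x*y^3*z^2 - x^2*y^2*z - y^4*z - y^2*z^3 + x*y^3 - x*y*z^2 + x^2*z + 4*y^2*z + z^3 - 2*x*y - 3*z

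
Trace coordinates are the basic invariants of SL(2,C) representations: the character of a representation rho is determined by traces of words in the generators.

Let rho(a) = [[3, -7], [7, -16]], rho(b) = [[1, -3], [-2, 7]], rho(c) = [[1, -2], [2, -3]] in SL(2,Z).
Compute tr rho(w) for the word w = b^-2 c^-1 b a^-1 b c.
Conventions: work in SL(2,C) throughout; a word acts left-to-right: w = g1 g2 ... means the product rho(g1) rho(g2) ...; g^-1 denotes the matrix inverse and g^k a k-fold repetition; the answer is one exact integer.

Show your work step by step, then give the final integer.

rho(b^-1) = [[7, 3], [2, 1]]
... * rho(b^-1) = [[7, 3], [2, 1]]  ->  [[55, 24], [16, 7]]
... * rho(c^-1) = [[-3, 2], [-2, 1]]  ->  [[-213, 134], [-62, 39]]
... * rho(b) = [[1, -3], [-2, 7]]  ->  [[-481, 1577], [-140, 459]]
... * rho(a^-1) = [[-16, 7], [-7, 3]]  ->  [[-3343, 1364], [-973, 397]]
... * rho(b) = [[1, -3], [-2, 7]]  ->  [[-6071, 19577], [-1767, 5698]]
... * rho(c) = [[1, -2], [2, -3]]  ->  [[33083, -46589], [9629, -13560]]
tr = 33083 + -13560 = 19523

19523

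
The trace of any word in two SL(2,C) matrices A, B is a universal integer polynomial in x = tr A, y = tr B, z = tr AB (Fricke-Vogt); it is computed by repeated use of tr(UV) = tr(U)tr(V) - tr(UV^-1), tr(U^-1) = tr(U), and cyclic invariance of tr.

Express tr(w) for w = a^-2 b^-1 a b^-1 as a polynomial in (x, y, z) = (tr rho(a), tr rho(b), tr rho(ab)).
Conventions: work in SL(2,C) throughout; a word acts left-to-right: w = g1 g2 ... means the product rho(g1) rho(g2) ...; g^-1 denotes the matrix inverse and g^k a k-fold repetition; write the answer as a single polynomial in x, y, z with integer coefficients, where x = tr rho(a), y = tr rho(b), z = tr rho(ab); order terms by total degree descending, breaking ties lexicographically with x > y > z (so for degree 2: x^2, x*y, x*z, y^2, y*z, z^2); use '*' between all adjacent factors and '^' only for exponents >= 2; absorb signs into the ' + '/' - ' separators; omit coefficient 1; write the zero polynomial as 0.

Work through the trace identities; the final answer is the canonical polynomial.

use: tr(b^-1) = tr(b) = y
tr(b^-1 a) = tr(a)*tr(b) - tr(a b)  (eliminate b^-1) = x*y - z
tr(b^-1 a^-1) = tr(b^-1)*tr(a) - tr(b^-1 a)  (eliminate a^-1) = z
apply: tr(b a b) = tr(b)*tr(a b) - tr(a)  (reduce the b square) = y*z - x
tr(b a b a) = tr(a b)*tr(a b) - tr(1)  (split on a) = z^2 - 2
apply: tr(a^-1 b a b) = tr(b a b)*tr(a) - tr(b a b a)  (eliminate a^-1) = x*y*z - x^2 - z^2 + 2
tr(b a b^-1 a^-1) = tr(a^-1 b a)*tr(b) - tr(a^-1 b a b)  (eliminate b^-1) = -x*y*z + x^2 + y^2 + z^2 - 2
tr(a b^-1 a^-2 b) = tr(b a b^-1 a^-1)*tr(a) - tr(b a b^-1)  (eliminate a^-1) = -x^2*y*z + x^3 + x*y^2 + x*z^2 - 3*x
tr(a^-2 b^-1 a b^-1) = tr(a b^-1 a^-2)*tr(b) - tr(a b^-1 a^-2 b)  (eliminate b^-1) = x^2*y*z - x^3 - x*y^2 - x*z^2 + y*z + 3*x

x^2*y*z - x^3 - x*y^2 - x*z^2 + y*z + 3*x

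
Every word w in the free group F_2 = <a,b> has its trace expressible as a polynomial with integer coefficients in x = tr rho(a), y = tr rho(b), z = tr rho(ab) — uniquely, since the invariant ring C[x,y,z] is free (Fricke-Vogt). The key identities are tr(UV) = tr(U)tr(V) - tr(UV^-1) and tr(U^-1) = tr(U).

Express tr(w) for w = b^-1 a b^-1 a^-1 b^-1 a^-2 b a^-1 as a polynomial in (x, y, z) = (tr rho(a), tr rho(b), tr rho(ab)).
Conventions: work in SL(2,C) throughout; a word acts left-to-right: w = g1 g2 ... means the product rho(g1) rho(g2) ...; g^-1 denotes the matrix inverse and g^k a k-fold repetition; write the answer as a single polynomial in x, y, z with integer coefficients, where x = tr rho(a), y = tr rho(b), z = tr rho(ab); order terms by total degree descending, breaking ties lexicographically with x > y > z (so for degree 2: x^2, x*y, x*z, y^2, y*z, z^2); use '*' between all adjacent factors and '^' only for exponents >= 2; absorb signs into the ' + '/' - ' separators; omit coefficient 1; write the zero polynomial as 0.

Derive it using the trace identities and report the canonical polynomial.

x^3*y^2*z^2 - x^4*y*z - x^2*y^3*z - 2*x^2*y*z^3 + x^3*z^2 + x*y^2*z^2 + x*z^4 + 4*x^2*y*z - 3*x*z^2 - y*z - x

tr(a^-1) = tr(a) = x
next, tr(b^2) = tr(b)*tr(b) - tr(1)  (reduce the b square) = y^2 - 2
next, tr(b^2 a) = tr(b)*tr(a b) - tr(a)  (reduce the b square) = y*z - x
and tr(b a^-1 b) = tr(b^2)*tr(a) - tr(b^2 a)  (eliminate a^-1) = x*y^2 - y*z - x
and tr(b a b^2) = tr(b)*tr(a b^2) - tr(a b)  (reduce the b square) = y^2*z - x*y - z
tr(a b a b) = tr(b a)*tr(b a) - tr(1)  (split on b) = z^2 - 2
tr(a b a) = tr(a)*tr(b a) - tr(b)  (reduce the a square) = x*z - y
and tr(b a b^2 a) = tr(b)*tr(a b a b) - tr(a b a)  (reduce the b square) = y*z^2 - x*z - y
and tr(b a^-1 b a b) = tr(b a b^2)*tr(a) - tr(b a b^2 a)  (eliminate a^-1) = x*y^2*z - x^2*y - y*z^2 + y
tr(b a b a b a) = tr(b a)*tr(b a b a) - tr(b^-1 a^-1)  (split on b) = z^3 - 3*z
tr(b a^-1 b a b a) = tr(b a b a b)*tr(a) - tr(b a b a b a)  (eliminate a^-1) = x*y*z^2 - x^2*z - z^3 - x*y + 3*z
and tr(a b a^-1 b a^-1 b) = tr(b a^-1 b a b)*tr(a) - tr(b a^-1 b a b a)  (eliminate a^-1) = x^2*y^2*z - x^3*y - 2*x*y*z^2 + x^2*z + z^3 + 2*x*y - 3*z
tr(a^-1 b a^-1 b^-1 a b) = tr(a b a^-1 b a^-1)*tr(b) - tr(a b a^-1 b a^-1 b)  (eliminate b^-1) = -x^2*y^2*z + x^3*y + x*y^3 + 2*x*y*z^2 - x^2*z - y^2*z - z^3 - 3*x*y + 3*z
next, tr(b a^-1 b^-1 a b^-1 a^-1) = tr(a^-1 b a^-1 b^-1 a)*tr(b) - tr(a^-1 b a^-1 b^-1 a b)  (eliminate b^-1) = x^2*y^2*z - x^3*y - x*y^3 - 2*x*y*z^2 + x^2*z + y^2*z + z^3 + 4*x*y - 3*z
and tr(a^-1 b a^-1 b^-1 a b^-1 a^-1) = tr(b a^-1 b^-1 a b^-1 a^-1)*tr(a) - tr(b a^-1 b^-1 a b^-1)  (eliminate a^-1) = x^3*y^2*z - x^4*y - x^2*y^3 - 2*x^2*y*z^2 + x^3*z + x*y^2*z + x*z^3 + 4*x^2*y - 3*x*z - y
tr(b a^-1) = tr(b)*tr(a) - tr(b a)  (eliminate a^-1) = x*y - z
tr(a^-1 b a^-1) = tr(b a^-1)*tr(a) - tr(b)  (eliminate a^-1) = x^2*y - x*z - y
tr(a^2) = tr(a)*tr(a) - tr(1)  (reduce the a square) = x^2 - 2
and tr(a^2 b^2) = tr(b)*tr(a^2 b) - tr(a^2)  (reduce the b square) = x*y*z - x^2 - y^2 + 2
tr(b^2 a^2 b) = tr(b)*tr(a^2 b^2) - tr(a^2 b)  (reduce the b square) = x*y^2*z - x^2*y - y^3 - x*z + 3*y
next, tr(a^2 b a b) = tr(a)*tr(b a b a) - tr(b a b)  (reduce the a square) = x*z^2 - y*z - x
tr(a^2 b a) = tr(a)*tr(b a^2) - tr(b a)  (reduce the a square) = x^2*z - x*y - z
and tr(b^2 a^2 b a) = tr(b)*tr(a^2 b a b) - tr(a^2 b a)  (reduce the b square) = x*y*z^2 - x^2*z - y^2*z + z
and tr(a b a^-1 b^2 a) = tr(b^2 a^2 b)*tr(a) - tr(b^2 a^2 b a)  (eliminate a^-1) = x^2*y^2*z - x^3*y - x*y^3 - x*y*z^2 + y^2*z + 3*x*y - z
and tr(b^2 a b a b) = tr(b)*tr(a b a b^2) - tr(a b a b)  (reduce the b square) = y^2*z^2 - x*y*z - y^2 - z^2 + 2
next, tr(b^2 a b a b a) = tr(b)*tr(a b a b a b) - tr(a b a b a)  (reduce the b square) = y*z^3 - x*z^2 - 2*y*z + x
tr(a b a^-1 b^2 a b) = tr(b^2 a b a b)*tr(a) - tr(b^2 a b a b a)  (eliminate a^-1) = x*y^2*z^2 - x^2*y*z - y*z^3 - x*y^2 + 2*y*z + x
next, tr(b a^-1 b^2 a b^-1 a) = tr(a b a^-1 b^2 a)*tr(b) - tr(a b a^-1 b^2 a b)  (eliminate b^-1) = x^2*y^3*z - x^3*y^2 - x*y^4 - 2*x*y^2*z^2 + x^2*y*z + y^3*z + y*z^3 + 4*x*y^2 - 3*y*z - x
tr(b a b^-1 a^-1 b a^-1 b) = tr(b a^-1 b^2 a b^-1)*tr(a) - tr(b a^-1 b^2 a b^-1 a)  (eliminate a^-1) = -x^2*y^3*z + x^3*y^2 + x*y^4 + 2*x*y^2*z^2 - x^2*y*z - y^3*z - y*z^3 - 3*x*y^2 + 3*y*z - x
tr(a b^2 a b a) = tr(a)*tr(b^2 a b a) - tr(b^2 a b)  (reduce the a square) = x*y*z^2 - x^2*z - y^2*z + z
and tr(b a b a b^-1 a b) = tr(a b^2 a b a)*tr(b) - tr(a b^2 a b a b)  (eliminate b^-1) = x*y^2*z^2 - x^2*y*z - y^3*z - y*z^3 + x*z^2 + 3*y*z - x
and tr(a b a b a b a) = tr(a)*tr(b a b a b a) - tr(b a b a b)  (reduce the a square) = x*z^3 - y*z^2 - 2*x*z + y
and tr(a b a b a b a b) = tr(b a)*tr(b a b a b a) - tr(b^-1 a^-1 b^-1 a^-1)  (split on b) = z^4 - 4*z^2 + 2
tr(b a b a b^-1 a b a) = tr(a b a b a b a)*tr(b) - tr(a b a b a b a b)  (eliminate b^-1) = x*y*z^3 - y^2*z^2 - z^4 - 2*x*y*z + y^2 + 4*z^2 - 2
tr(b a^-1 b a b a b^-1 a) = tr(b a b a b^-1 a b)*tr(a) - tr(b a b a b^-1 a b a)  (eliminate a^-1) = x^2*y^2*z^2 - x^3*y*z - x*y^3*z - 2*x*y*z^3 + x^2*z^2 + y^2*z^2 + z^4 + 5*x*y*z - x^2 - y^2 - 4*z^2 + 2
and tr(b a b^-1 a^-1 b a^-1 b a) = tr(b a^-1 b a b a b^-1)*tr(a) - tr(b a^-1 b a b a b^-1 a)  (eliminate a^-1) = -x^2*y^2*z^2 + x^3*y*z + x*y^3*z + 2*x*y*z^3 - x^2*z^2 - y^2*z^2 - z^4 - 4*x*y*z + y^2 + 4*z^2 - 2
tr(a b^-1 a^-1 b a^-1 b a^-1 b) = tr(b a b^-1 a^-1 b a^-1 b)*tr(a) - tr(b a b^-1 a^-1 b a^-1 b a)  (eliminate a^-1) = -x^3*y^3*z + x^4*y^2 + x^2*y^4 + 3*x^2*y^2*z^2 - 2*x^3*y*z - 2*x*y^3*z - 3*x*y*z^3 - 3*x^2*y^2 + x^2*z^2 + y^2*z^2 + z^4 + 7*x*y*z - x^2 - y^2 - 4*z^2 + 2
tr(a^-1 b a^-1 b^-1 a b^-1 a^-1 b) = tr(a b^-1 a^-1 b a^-1 b a^-1)*tr(b) - tr(a b^-1 a^-1 b a^-1 b a^-1 b)  (eliminate b^-1) = x^3*y^3*z - x^4*y^2 - x^2*y^4 - 3*x^2*y^2*z^2 + 2*x^3*y*z + 2*x*y^3*z + 3*x*y*z^3 + 4*x^2*y^2 - x^2*z^2 - y^2*z^2 - z^4 - 8*x*y*z + x^2 + 4*z^2 - 2
tr(a^-1 b a^-1 b^-1 a b^-1 a^-1 b^-1) = tr(a^-1 b a^-1 b^-1 a b^-1 a^-1)*tr(b) - tr(a^-1 b a^-1 b^-1 a b^-1 a^-1 b)  (eliminate b^-1) = x^2*y^2*z^2 - x^3*y*z - x*y^3*z - 2*x*y*z^3 + x^2*z^2 + y^2*z^2 + z^4 + 5*x*y*z - x^2 - y^2 - 4*z^2 + 2
tr(a^-1 b a b) = tr(b a b)*tr(a) - tr(b a b a)  (eliminate a^-1) = x*y*z - x^2 - z^2 + 2
and tr(a b^-1 a^-1 b) = tr(a^-1 b a)*tr(b) - tr(a^-1 b a b)  (eliminate b^-1) = -x*y*z + x^2 + y^2 + z^2 - 2
next, tr(b^-1 a b^-1 a^-1) = tr(a b^-1 a^-1)*tr(b) - tr(a b^-1 a^-1 b)  (eliminate b^-1) = x*y*z - x^2 - z^2 + 2
tr(a^-1 b^-1 a b^-1 a^-1) = tr(b^-1 a b^-1 a^-1)*tr(a) - tr(b^-1 a b^-1)  (eliminate a^-1) = x^2*y*z - x^3 - x*y^2 - x*z^2 + y*z + 3*x
tr(b^-1 a b^-1 a^-1 b^-1 a^-2 b a^-1) = tr(a^-1 b a^-1 b^-1 a b^-1 a^-1 b^-1)*tr(a) - tr(a^-1 b a^-1 b^-1 a b^-1 a^-1 b^-1 a)  (eliminate a^-1) = x^3*y^2*z^2 - x^4*y*z - x^2*y^3*z - 2*x^2*y*z^3 + x^3*z^2 + x*y^2*z^2 + x*z^4 + 4*x^2*y*z - 3*x*z^2 - y*z - x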